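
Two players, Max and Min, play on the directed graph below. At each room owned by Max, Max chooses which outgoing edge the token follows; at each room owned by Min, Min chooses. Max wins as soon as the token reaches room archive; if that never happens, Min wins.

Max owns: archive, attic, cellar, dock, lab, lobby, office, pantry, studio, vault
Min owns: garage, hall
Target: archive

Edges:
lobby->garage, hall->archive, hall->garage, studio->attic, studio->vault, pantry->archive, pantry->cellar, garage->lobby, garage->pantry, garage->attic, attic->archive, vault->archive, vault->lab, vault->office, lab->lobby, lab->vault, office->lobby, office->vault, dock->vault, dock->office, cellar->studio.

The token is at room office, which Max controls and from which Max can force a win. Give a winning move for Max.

vault

A0 = {archive}
A1: add {attic, pantry, vault} — pantry (Max) has pantry→archive; attic (Max) has attic→archive; vault (Max) has vault→archive.
A2: add {dock, lab, office, studio} — studio (Max) has studio→attic; lab (Max) has lab→vault; office (Max) has office→vault; dock (Max) has dock→vault.
A3: add {cellar} — cellar (Max) has cellar→studio.
A4 = A3; e.g. lobby (Max) has no edge into A3. Fixed point.
From office, successor vault is in the attractor (rank 1); the other successor lobby is not.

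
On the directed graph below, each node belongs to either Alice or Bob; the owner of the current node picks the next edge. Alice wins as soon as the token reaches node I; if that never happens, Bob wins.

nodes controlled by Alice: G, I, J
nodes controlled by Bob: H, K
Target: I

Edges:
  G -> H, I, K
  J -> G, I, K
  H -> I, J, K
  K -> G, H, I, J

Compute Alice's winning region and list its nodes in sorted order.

A0 = {I}
A1: add {G, J} — G (Alice) has G→I; J (Alice) has J→I.
A2 = A1; e.g. H (Bob) can still go to K. Fixed point.
Alice's winning region = {G, I, J}.

G, I, J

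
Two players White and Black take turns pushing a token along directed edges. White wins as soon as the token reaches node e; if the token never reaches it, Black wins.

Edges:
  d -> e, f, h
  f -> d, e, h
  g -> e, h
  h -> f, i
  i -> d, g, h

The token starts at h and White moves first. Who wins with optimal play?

Black

Track states (vertex, player-to-move).
A0 = {(e,White), (e,Black)}
A1: add {(d,White), (f,White), (g,White)}.
A2 = A1; e.g. (d,Black) stays out. (h,White) never enters ⇒ Black avoids the target.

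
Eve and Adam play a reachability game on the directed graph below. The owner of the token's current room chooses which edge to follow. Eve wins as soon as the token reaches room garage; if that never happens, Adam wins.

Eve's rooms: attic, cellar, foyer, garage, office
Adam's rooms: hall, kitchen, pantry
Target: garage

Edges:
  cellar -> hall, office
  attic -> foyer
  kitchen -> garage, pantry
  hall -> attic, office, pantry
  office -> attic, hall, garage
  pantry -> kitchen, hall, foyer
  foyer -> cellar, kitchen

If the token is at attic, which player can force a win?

A0 = {garage}
A1: add {office} — office (Eve) has office→garage.
A2: add {cellar} — cellar (Eve) has cellar→office.
A3: add {foyer} — foyer (Eve) has foyer→cellar.
A4: add {attic} — attic (Eve) has attic→foyer.
A5 = A4; e.g. kitchen (Adam) can still go to pantry. Fixed point.
attic ∈ A4, so Eve can force the target.

Eve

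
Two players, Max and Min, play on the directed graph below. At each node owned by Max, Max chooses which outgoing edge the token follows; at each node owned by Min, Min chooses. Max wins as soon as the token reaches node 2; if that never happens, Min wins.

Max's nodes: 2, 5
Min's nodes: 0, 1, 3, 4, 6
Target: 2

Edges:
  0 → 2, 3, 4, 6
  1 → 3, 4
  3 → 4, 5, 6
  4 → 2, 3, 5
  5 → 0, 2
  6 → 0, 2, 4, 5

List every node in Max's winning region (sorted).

A0 = {2}
A1: add {5} — 5 (Max) has 5→2.
A2 = A1; e.g. 0 (Min) can still go to 3. Fixed point.
Max's winning region = {2, 5}.

2, 5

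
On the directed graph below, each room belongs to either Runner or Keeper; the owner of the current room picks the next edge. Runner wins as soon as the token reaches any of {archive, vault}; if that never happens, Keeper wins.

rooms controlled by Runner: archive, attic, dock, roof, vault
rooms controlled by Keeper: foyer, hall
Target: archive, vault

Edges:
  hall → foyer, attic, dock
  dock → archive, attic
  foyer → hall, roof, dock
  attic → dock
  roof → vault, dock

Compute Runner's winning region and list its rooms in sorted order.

A0 = {archive, vault}
A1: add {dock, roof} — roof (Runner) has roof→vault; dock (Runner) has dock→archive.
A2: add {attic} — attic (Runner) has attic→dock.
A3 = A2; e.g. hall (Keeper) can still go to foyer. Fixed point.
Runner's winning region = {archive, attic, dock, roof, vault}.

archive, attic, dock, roof, vault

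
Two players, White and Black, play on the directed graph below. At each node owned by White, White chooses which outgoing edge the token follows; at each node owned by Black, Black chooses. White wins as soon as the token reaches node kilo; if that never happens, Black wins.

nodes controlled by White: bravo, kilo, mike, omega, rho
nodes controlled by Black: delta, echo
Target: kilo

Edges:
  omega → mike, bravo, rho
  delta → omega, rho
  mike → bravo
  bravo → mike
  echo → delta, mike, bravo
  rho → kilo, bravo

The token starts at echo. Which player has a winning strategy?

Black

A0 = {kilo}
A1: add {rho} — rho (White) has rho→kilo.
A2: add {omega} — omega (White) has omega→rho.
A3: add {delta} — delta (Black): all of {omega, rho} already in.
A4 = A3; e.g. mike (White) has no edge into A3. Fixed point.
echo never enters the attractor, so Black can avoid the target forever.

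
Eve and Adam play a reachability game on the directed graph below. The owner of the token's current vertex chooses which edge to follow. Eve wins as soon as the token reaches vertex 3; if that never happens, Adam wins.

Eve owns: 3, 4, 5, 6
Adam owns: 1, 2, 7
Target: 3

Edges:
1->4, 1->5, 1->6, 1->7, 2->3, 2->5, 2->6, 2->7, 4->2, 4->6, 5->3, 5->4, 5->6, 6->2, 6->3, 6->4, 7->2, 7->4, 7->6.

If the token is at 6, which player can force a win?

A0 = {3}
A1: add {5, 6} — 5 (Eve) has 5→3; 6 (Eve) has 6→3.
6 ∈ A1, so Eve can force the target.

Eve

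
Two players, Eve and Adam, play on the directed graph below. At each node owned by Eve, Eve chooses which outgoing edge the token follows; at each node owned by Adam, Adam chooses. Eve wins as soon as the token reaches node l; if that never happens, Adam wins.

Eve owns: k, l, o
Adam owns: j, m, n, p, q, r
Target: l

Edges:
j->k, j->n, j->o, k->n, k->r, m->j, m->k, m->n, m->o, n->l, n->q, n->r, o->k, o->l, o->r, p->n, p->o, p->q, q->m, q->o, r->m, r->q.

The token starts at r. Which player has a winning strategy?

A0 = {l}
A1: add {o} — o (Eve) has o→l.
A2 = A1; e.g. j (Adam) can still go to k. Fixed point.
r never enters the attractor, so Adam can avoid the target forever.

Adam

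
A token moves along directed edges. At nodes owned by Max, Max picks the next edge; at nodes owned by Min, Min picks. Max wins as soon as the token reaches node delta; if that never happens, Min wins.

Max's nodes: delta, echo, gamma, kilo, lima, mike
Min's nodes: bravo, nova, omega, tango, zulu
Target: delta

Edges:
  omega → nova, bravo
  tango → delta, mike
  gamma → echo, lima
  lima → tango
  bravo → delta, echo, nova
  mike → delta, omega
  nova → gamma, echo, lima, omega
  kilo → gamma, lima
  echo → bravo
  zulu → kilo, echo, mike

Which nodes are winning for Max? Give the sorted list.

A0 = {delta}
A1: add {mike} — mike (Max) has mike→delta.
A2: add {tango} — tango (Min): all of {delta, mike} already in.
A3: add {lima} — lima (Max) has lima→tango.
A4: add {gamma, kilo} — gamma (Max) has gamma→lima; kilo (Max) has kilo→lima.
A5 = A4; e.g. zulu (Min) can still go to echo. Fixed point.
Max's winning region = {delta, gamma, kilo, lima, mike, tango}.

delta, gamma, kilo, lima, mike, tango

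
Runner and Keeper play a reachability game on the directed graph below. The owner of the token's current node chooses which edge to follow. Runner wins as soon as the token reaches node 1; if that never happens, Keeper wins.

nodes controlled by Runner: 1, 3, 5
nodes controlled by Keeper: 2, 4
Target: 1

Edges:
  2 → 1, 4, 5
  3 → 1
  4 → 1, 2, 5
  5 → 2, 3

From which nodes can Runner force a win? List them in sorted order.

1, 3, 5

A0 = {1}
A1: add {3} — 3 (Runner) has 3→1.
A2: add {5} — 5 (Runner) has 5→3.
A3 = A2; e.g. 2 (Keeper) can still go to 4. Fixed point.
Runner's winning region = {1, 3, 5}.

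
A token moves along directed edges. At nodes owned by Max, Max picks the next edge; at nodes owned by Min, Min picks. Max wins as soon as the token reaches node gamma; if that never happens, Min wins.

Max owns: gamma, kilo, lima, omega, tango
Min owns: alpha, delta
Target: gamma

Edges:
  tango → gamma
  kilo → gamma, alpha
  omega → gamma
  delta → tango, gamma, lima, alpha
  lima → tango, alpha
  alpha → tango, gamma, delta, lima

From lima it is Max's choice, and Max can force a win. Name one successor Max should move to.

tango

A0 = {gamma}
A1: add {kilo, omega, tango} — tango (Max) has tango→gamma; kilo (Max) has kilo→gamma; omega (Max) has omega→gamma.
A2: add {lima} — lima (Max) has lima→tango.
A3 = A2; e.g. delta (Min) can still go to alpha. Fixed point.
From lima, successor tango is in the attractor (rank 1); the other successor alpha is not.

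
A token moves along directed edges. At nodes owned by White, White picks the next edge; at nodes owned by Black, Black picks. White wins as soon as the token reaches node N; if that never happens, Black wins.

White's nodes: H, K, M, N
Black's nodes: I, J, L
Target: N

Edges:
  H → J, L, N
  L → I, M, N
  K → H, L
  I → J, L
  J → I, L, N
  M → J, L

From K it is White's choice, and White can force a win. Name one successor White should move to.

A0 = {N}
A1: add {H} — H (White) has H→N.
A2: add {K} — K (White) has K→H.
A3 = A2; e.g. I (Black) can still go to J. Fixed point.
From K, successor H is in the attractor (rank 1); the other successor L is not.

H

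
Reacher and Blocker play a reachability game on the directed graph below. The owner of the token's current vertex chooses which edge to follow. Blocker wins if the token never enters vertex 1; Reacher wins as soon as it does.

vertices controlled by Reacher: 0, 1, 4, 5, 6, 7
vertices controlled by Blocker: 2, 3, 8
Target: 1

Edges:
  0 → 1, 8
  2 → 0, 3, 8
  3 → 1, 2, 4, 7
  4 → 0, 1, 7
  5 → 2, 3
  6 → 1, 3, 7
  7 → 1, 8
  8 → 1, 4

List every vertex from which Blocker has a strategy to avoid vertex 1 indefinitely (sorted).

A0 = {1}
A1: add {0, 4, 6, 7} — 0 (Reacher) has 0→1; 4 (Reacher) has 4→1; 6 (Reacher) has 6→1; 7 (Reacher) has 7→1.
A2: add {8} — 8 (Blocker): all of {1, 4} already in.
A3 = A2; e.g. 2 (Blocker) can still go to 3. Fixed point.
Reacher's attractor = {0, 1, 4, 6, 7, 8}; Blocker avoids the target exactly from the complement.

2, 3, 5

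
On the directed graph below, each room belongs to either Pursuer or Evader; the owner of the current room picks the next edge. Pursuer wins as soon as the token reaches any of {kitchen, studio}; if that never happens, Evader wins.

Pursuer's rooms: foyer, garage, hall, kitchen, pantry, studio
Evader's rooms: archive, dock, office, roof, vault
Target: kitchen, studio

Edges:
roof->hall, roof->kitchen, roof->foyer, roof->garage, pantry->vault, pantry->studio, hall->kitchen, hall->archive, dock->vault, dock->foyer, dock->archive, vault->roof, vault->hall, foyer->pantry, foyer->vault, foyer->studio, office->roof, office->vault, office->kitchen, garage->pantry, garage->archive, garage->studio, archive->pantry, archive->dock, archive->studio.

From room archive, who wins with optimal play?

Evader

A0 = {kitchen, studio}
A1: add {foyer, garage, hall, pantry} — pantry (Pursuer) has pantry→studio; hall (Pursuer) has hall→kitchen; foyer (Pursuer) has foyer→studio; garage (Pursuer) has garage→studio.
A2: add {roof} — roof (Evader): all of {hall, kitchen, foyer, garage} already in.
A3: add {vault} — vault (Evader): all of {roof, hall} already in.
A4: add {office} — office (Evader): all of {roof, vault, kitchen} already in.
A5 = A4; e.g. dock (Evader) can still go to archive. Fixed point.
archive never enters the attractor, so Evader can avoid the target forever.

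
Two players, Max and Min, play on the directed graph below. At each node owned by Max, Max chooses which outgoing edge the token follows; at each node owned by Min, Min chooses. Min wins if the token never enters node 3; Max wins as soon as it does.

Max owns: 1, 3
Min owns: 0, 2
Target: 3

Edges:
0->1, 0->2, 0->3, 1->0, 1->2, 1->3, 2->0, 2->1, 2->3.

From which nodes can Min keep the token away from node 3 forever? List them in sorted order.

0, 2

A0 = {3}
A1: add {1} — 1 (Max) has 1→3.
A2 = A1; e.g. 0 (Min) can still go to 2. Fixed point.
Max's attractor = {1, 3}; Min avoids the target exactly from the complement.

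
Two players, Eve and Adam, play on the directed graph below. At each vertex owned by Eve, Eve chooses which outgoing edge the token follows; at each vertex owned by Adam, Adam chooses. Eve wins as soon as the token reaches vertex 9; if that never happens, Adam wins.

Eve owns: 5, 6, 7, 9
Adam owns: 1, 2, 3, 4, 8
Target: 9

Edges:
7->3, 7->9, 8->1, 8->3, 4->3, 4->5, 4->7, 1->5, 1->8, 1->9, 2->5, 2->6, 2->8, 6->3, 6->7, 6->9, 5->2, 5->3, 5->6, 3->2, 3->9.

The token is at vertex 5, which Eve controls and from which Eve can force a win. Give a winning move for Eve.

6

A0 = {9}
A1: add {6, 7} — 6 (Eve) has 6→9; 7 (Eve) has 7→9.
A2: add {5} — 5 (Eve) has 5→6.
A3 = A2; e.g. 1 (Adam) can still go to 8. Fixed point.
From 5, successor 6 is in the attractor (rank 1); the other successors 2, 3 are not.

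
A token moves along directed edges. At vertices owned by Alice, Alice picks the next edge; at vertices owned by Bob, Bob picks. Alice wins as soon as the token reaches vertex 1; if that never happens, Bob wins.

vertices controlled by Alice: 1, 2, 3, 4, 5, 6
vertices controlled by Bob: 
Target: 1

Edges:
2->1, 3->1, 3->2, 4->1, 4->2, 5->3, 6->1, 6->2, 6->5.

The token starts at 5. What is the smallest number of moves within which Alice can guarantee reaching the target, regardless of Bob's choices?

2

A0 = {1}
A1: add {2, 3, 4, 6} — 2 (Alice) has 2→1; 3 (Alice) has 3→1; 4 (Alice) has 4→1; 6 (Alice) has 6→1.
A2: add {5} — 5 (Alice) has 5→3.
A2 = all vertices. Fixed point.
5 enters the attractor at level 2, so Alice can force the target in 2 moves from there.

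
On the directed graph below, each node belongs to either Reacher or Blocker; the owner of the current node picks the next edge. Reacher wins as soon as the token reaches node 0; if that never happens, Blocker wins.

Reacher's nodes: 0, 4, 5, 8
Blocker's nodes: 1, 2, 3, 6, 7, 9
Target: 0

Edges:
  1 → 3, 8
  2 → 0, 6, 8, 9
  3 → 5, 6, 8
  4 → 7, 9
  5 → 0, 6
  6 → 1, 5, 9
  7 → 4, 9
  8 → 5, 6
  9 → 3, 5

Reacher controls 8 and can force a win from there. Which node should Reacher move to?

5

A0 = {0}
A1: add {5} — 5 (Reacher) has 5→0.
A2: add {8} — 8 (Reacher) has 8→5.
A3 = A2; e.g. 1 (Blocker) can still go to 3. Fixed point.
From 8, successor 5 is in the attractor (rank 1); the other successor 6 is not.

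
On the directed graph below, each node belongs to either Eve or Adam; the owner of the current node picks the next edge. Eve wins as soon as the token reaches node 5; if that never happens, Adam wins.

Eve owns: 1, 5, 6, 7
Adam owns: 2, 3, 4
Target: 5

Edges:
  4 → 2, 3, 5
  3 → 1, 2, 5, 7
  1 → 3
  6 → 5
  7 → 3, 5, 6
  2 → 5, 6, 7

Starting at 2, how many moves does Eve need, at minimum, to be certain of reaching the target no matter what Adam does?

2

A0 = {5}
A1: add {6, 7} — 6 (Eve) has 6→5; 7 (Eve) has 7→5.
A2: add {2} — 2 (Adam): all of {5, 6, 7} already in.
A3 = A2; e.g. 1 (Eve) has no edge into A2. Fixed point.
2 enters the attractor at level 2, so Eve can force the target in 2 moves from there.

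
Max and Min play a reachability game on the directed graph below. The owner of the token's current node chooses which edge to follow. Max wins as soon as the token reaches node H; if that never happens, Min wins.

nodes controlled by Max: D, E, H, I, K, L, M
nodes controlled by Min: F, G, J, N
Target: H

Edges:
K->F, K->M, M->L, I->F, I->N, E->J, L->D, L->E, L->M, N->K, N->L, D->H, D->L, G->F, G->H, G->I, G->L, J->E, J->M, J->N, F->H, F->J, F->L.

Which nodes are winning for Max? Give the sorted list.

D, H, I, K, L, M, N

A0 = {H}
A1: add {D} — D (Max) has D→H.
A2: add {L} — L (Max) has L→D.
A3: add {M} — M (Max) has M→L.
A4: add {K} — K (Max) has K→M.
A5: add {N} — N (Min): all of {K, L} already in.
A6: add {I} — I (Max) has I→N.
A7 = A6; e.g. E (Max) has no edge into A6. Fixed point.
Max's winning region = {D, H, I, K, L, M, N}.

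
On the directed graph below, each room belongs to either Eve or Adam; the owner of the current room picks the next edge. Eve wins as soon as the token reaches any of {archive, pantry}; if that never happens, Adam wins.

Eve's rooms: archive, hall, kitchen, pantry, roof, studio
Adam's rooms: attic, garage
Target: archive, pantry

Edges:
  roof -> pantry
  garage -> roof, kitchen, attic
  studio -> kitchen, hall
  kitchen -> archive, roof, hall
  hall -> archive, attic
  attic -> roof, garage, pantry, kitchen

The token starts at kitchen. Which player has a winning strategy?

A0 = {archive, pantry}
A1: add {hall, kitchen, roof} — roof (Eve) has roof→pantry; kitchen (Eve) has kitchen→archive; hall (Eve) has hall→archive.
kitchen ∈ A1, so Eve can force the target.

Eve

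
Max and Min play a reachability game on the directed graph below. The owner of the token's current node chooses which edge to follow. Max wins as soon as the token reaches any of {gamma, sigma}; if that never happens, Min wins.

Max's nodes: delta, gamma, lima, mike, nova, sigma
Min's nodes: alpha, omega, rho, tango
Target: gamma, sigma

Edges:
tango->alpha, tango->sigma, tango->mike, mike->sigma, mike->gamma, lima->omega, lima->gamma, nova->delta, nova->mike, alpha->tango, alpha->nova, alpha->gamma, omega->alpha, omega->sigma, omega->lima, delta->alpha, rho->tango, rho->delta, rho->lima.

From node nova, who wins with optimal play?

A0 = {gamma, sigma}
A1: add {lima, mike} — mike (Max) has mike→sigma; lima (Max) has lima→gamma.
A2: add {nova} — nova (Max) has nova→mike.
A3 = A2; e.g. omega (Min) can still go to alpha. Fixed point.
nova ∈ A2, so Max can force the target.

Max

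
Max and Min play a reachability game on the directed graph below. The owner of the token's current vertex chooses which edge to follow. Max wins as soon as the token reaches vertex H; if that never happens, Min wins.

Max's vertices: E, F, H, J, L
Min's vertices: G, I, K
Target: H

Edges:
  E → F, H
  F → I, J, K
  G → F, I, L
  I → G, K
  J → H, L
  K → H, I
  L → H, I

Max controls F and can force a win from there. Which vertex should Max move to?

J

A0 = {H}
A1: add {E, J, L} — E (Max) has E→H; J (Max) has J→H; L (Max) has L→H.
A2: add {F} — F (Max) has F→J.
A3 = A2; e.g. G (Min) can still go to I. Fixed point.
From F, successor J is in the attractor (rank 1); the other successors I, K are not.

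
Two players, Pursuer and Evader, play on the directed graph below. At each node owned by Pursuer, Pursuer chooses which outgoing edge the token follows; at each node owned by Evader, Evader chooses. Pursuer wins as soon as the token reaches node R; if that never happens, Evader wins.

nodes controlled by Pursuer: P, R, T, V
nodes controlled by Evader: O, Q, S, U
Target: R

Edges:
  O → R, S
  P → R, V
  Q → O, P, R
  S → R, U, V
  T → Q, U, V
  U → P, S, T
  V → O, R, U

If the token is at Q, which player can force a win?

A0 = {R}
A1: add {P, V} — P (Pursuer) has P→R; V (Pursuer) has V→R.
A2: add {T} — T (Pursuer) has T→V.
A3 = A2; e.g. O (Evader) can still go to S. Fixed point.
Q never enters the attractor, so Evader can avoid the target forever.

Evader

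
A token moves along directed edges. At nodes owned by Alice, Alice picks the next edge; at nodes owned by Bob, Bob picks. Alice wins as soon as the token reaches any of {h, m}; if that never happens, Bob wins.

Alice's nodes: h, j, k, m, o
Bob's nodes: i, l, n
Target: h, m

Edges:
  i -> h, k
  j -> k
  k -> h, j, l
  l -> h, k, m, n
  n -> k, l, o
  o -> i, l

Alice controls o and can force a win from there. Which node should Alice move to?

A0 = {h, m}
A1: add {k} — k (Alice) has k→h.
A2: add {i, j} — i (Bob): all of {h, k} already in; j (Alice) has j→k.
A3: add {o} — o (Alice) has o→i.
A4 = A3; e.g. l (Bob) can still go to n. Fixed point.
From o, successor i is in the attractor (rank 2); the other successor l is not.

i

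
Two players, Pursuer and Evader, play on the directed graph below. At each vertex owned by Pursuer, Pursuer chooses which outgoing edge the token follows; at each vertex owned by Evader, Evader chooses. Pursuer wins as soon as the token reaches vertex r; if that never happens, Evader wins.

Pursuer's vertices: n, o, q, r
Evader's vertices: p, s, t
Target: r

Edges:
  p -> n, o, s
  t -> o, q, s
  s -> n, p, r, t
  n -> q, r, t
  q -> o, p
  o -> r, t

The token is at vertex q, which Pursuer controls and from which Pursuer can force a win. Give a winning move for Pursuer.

A0 = {r}
A1: add {n, o} — n (Pursuer) has n→r; o (Pursuer) has o→r.
A2: add {q} — q (Pursuer) has q→o.
A3 = A2; e.g. p (Evader) can still go to s. Fixed point.
From q, successor o is in the attractor (rank 1); the other successor p is not.

o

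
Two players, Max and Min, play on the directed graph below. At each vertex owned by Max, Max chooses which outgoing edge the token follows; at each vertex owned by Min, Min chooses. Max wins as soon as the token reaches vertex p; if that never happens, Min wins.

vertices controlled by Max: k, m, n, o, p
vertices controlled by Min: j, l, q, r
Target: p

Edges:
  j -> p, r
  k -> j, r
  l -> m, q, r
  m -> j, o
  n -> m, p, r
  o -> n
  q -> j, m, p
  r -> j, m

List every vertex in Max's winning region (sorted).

A0 = {p}
A1: add {n} — n (Max) has n→p.
A2: add {o} — o (Max) has o→n.
A3: add {m} — m (Max) has m→o.
A4 = A3; e.g. j (Min) can still go to r. Fixed point.
Max's winning region = {m, n, o, p}.

m, n, o, p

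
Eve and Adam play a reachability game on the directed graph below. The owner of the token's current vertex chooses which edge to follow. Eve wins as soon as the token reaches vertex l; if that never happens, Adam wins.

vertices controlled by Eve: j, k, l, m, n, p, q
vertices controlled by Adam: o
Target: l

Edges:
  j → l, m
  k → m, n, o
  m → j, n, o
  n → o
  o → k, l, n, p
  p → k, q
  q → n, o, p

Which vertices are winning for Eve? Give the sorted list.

j, k, l, m, p, q

A0 = {l}
A1: add {j} — j (Eve) has j→l.
A2: add {m} — m (Eve) has m→j.
A3: add {k} — k (Eve) has k→m.
A4: add {p} — p (Eve) has p→k.
A5: add {q} — q (Eve) has q→p.
A6 = A5; e.g. n (Eve) has no edge into A5. Fixed point.
Eve's winning region = {j, k, l, m, p, q}.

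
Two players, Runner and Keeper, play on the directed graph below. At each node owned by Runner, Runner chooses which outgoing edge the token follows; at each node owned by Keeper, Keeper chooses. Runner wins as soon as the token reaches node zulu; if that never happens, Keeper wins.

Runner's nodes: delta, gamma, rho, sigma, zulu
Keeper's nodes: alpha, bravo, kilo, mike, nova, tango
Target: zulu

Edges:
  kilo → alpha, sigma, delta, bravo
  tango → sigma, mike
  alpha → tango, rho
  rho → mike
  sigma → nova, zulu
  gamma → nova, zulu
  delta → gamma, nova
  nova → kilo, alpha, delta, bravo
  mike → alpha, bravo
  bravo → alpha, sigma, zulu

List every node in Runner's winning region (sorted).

delta, gamma, sigma, zulu

A0 = {zulu}
A1: add {gamma, sigma} — sigma (Runner) has sigma→zulu; gamma (Runner) has gamma→zulu.
A2: add {delta} — delta (Runner) has delta→gamma.
A3 = A2; e.g. kilo (Keeper) can still go to alpha. Fixed point.
Runner's winning region = {delta, gamma, sigma, zulu}.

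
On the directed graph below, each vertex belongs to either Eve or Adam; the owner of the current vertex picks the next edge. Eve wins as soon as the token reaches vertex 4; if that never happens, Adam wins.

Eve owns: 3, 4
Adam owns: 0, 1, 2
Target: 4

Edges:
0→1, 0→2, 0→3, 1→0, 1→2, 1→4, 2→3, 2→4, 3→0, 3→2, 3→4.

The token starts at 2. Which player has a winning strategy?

Eve

A0 = {4}
A1: add {3} — 3 (Eve) has 3→4.
A2: add {2} — 2 (Adam): all of {3, 4} already in.
A3 = A2; e.g. 0 (Adam) can still go to 1. Fixed point.
2 ∈ A2, so Eve can force the target.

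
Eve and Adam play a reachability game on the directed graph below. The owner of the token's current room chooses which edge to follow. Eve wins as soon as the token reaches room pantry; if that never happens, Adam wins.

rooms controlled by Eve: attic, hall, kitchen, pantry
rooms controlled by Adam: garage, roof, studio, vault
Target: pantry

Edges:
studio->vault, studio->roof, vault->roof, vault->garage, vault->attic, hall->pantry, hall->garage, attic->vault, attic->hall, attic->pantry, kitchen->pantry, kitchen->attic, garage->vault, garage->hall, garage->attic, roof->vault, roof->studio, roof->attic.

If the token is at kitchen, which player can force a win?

Eve

A0 = {pantry}
A1: add {attic, hall, kitchen} — kitchen (Eve) has kitchen→pantry; hall (Eve) has hall→pantry; attic (Eve) has attic→pantry.
A2 = A1; e.g. vault (Adam) can still go to roof. Fixed point.
kitchen ∈ A1, so Eve can force the target.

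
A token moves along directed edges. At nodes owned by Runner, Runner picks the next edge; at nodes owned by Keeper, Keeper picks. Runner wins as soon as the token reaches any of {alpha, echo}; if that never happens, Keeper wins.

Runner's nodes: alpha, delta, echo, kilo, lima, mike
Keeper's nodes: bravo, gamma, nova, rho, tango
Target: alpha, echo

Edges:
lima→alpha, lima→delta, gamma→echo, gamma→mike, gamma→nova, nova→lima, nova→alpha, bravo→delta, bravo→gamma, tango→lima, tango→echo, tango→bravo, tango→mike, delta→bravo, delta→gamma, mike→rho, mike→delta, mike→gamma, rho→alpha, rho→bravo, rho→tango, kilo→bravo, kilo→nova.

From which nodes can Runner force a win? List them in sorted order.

alpha, echo, kilo, lima, nova

A0 = {alpha, echo}
A1: add {lima} — lima (Runner) has lima→alpha.
A2: add {nova} — nova (Keeper): all of {lima, alpha} already in.
A3: add {kilo} — kilo (Runner) has kilo→nova.
A4 = A3; e.g. bravo (Keeper) can still go to delta. Fixed point.
Runner's winning region = {alpha, echo, kilo, lima, nova}.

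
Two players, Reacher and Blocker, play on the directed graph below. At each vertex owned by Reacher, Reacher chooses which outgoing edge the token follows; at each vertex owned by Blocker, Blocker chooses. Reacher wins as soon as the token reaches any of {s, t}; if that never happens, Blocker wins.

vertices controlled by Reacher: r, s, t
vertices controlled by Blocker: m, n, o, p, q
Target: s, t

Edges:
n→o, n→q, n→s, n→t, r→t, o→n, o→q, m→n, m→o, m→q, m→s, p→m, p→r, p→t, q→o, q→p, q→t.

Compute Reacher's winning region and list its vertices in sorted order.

A0 = {s, t}
A1: add {r} — r (Reacher) has r→t.
A2 = A1; e.g. m (Blocker) can still go to n. Fixed point.
Reacher's winning region = {r, s, t}.

r, s, t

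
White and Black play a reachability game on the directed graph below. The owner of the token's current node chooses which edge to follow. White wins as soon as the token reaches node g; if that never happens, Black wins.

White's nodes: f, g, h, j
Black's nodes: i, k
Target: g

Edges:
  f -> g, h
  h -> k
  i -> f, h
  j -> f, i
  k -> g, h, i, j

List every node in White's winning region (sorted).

f, g, j

A0 = {g}
A1: add {f} — f (White) has f→g.
A2: add {j} — j (White) has j→f.
A3 = A2; e.g. h (White) has no edge into A2. Fixed point.
White's winning region = {f, g, j}.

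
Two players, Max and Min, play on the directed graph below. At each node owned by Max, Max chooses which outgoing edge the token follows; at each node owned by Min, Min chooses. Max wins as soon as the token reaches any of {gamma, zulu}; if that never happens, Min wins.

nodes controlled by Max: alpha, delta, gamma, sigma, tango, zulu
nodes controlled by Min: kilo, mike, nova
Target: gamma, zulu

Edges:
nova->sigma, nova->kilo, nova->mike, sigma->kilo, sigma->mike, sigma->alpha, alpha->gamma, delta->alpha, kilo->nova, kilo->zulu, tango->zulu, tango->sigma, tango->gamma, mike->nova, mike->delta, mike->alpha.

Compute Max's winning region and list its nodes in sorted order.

alpha, delta, gamma, sigma, tango, zulu

A0 = {gamma, zulu}
A1: add {alpha, tango} — tango (Max) has tango→zulu; alpha (Max) has alpha→gamma.
A2: add {delta, sigma} — sigma (Max) has sigma→alpha; delta (Max) has delta→alpha.
A3 = A2; e.g. nova (Min) can still go to kilo. Fixed point.
Max's winning region = {alpha, delta, gamma, sigma, tango, zulu}.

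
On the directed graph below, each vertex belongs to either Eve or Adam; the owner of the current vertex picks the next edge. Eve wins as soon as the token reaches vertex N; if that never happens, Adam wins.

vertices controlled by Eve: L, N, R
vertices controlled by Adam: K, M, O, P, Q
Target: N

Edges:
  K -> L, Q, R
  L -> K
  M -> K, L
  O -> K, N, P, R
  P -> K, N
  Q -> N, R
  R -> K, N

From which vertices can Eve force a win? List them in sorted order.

A0 = {N}
A1: add {R} — R (Eve) has R→N.
A2: add {Q} — Q (Adam): all of {N, R} already in.
A3 = A2; e.g. K (Adam) can still go to L. Fixed point.
Eve's winning region = {N, Q, R}.

N, Q, R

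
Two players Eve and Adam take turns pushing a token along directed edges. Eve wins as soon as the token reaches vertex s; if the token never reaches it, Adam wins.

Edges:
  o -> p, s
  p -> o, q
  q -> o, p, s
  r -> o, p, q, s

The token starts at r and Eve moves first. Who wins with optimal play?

Track states (vertex, player-to-move).
A0 = {(s,Eve), (s,Adam)}
A1: add {(o,Eve), (q,Eve), (r,Eve)}.
(r,Eve) ∈ A1 ⇒ Eve forces the target.

Eve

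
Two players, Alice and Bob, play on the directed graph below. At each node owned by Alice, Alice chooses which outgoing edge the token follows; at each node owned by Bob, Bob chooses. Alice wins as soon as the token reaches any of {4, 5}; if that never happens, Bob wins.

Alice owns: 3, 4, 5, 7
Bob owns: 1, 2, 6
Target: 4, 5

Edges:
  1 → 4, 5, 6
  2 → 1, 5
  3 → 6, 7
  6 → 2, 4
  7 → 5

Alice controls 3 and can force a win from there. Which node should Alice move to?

7

A0 = {4, 5}
A1: add {7} — 7 (Alice) has 7→5.
A2: add {3} — 3 (Alice) has 3→7.
A3 = A2; e.g. 1 (Bob) can still go to 6. Fixed point.
From 3, successor 7 is in the attractor (rank 1); the other successor 6 is not.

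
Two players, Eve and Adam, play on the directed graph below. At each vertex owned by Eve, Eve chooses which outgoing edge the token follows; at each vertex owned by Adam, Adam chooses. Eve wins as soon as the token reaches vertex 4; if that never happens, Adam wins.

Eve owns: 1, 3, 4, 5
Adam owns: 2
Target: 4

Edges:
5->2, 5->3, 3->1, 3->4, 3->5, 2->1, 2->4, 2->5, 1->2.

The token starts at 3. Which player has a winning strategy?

Eve

A0 = {4}
A1: add {3} — 3 (Eve) has 3→4.
3 ∈ A1, so Eve can force the target.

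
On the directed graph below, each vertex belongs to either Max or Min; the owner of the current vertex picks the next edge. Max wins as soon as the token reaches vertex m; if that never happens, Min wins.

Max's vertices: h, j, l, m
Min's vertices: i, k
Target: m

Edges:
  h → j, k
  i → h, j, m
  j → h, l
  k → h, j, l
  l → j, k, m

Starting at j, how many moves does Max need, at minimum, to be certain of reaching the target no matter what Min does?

A0 = {m}
A1: add {l} — l (Max) has l→m.
A2: add {j} — j (Max) has j→l.
j enters the attractor at level 2, so Max can force the target in 2 moves from there.

2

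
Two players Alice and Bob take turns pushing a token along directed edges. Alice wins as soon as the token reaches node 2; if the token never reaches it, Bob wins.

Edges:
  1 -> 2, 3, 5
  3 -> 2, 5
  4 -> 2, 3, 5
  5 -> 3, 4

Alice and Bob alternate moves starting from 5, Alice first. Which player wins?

Bob

Track states (vertex, player-to-move).
A0 = {(2,Alice), (2,Bob)}
A1: add {(1,Alice), (3,Alice), (4,Alice)}.
A2: add {(5,Bob)}.
A3 = A2; e.g. (1,Bob) stays out. (5,Alice) never enters ⇒ Bob avoids the target.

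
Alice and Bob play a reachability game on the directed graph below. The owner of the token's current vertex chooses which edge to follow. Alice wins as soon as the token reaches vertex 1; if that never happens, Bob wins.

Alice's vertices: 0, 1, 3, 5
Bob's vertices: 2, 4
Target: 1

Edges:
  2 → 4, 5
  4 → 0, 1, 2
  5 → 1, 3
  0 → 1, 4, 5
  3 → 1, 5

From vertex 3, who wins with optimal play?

Alice

A0 = {1}
A1: add {0, 3, 5} — 0 (Alice) has 0→1; 3 (Alice) has 3→1; 5 (Alice) has 5→1.
A2 = A1; e.g. 2 (Bob) can still go to 4. Fixed point.
3 ∈ A1, so Alice can force the target.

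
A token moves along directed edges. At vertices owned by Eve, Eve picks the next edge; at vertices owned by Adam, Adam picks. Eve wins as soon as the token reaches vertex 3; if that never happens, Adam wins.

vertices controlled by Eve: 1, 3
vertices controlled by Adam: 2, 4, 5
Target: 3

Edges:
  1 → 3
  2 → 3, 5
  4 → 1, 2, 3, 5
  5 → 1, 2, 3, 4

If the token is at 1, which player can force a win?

Eve

A0 = {3}
A1: add {1} — 1 (Eve) has 1→3.
A2 = A1; e.g. 2 (Adam) can still go to 5. Fixed point.
1 ∈ A1, so Eve can force the target.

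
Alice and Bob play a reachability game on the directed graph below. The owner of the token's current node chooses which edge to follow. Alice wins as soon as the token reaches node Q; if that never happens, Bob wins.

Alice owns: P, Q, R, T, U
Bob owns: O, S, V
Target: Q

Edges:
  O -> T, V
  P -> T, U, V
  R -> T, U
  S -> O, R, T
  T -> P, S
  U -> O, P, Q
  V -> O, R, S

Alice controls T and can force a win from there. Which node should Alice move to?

P

A0 = {Q}
A1: add {U} — U (Alice) has U→Q.
A2: add {P, R} — P (Alice) has P→U; R (Alice) has R→U.
A3: add {T} — T (Alice) has T→P.
A4 = A3; e.g. O (Bob) can still go to V. Fixed point.
From T, successor P is in the attractor (rank 2); the other successor S is not.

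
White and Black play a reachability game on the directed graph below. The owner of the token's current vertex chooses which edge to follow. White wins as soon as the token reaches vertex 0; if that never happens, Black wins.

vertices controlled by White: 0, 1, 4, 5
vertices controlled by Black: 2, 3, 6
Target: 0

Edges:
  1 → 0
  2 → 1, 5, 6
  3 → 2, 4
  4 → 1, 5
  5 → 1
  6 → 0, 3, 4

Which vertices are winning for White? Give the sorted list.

0, 1, 4, 5

A0 = {0}
A1: add {1} — 1 (White) has 1→0.
A2: add {4, 5} — 4 (White) has 4→1; 5 (White) has 5→1.
A3 = A2; e.g. 2 (Black) can still go to 6. Fixed point.
White's winning region = {0, 1, 4, 5}.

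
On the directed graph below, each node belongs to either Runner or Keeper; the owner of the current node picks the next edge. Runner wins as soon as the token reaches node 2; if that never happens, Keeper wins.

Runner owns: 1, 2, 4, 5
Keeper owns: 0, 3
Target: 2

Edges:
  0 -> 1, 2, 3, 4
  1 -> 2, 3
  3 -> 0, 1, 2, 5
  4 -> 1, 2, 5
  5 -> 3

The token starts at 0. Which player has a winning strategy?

Keeper

A0 = {2}
A1: add {1, 4} — 1 (Runner) has 1→2; 4 (Runner) has 4→2.
A2 = A1; e.g. 0 (Keeper) can still go to 3. Fixed point.
0 never enters the attractor, so Keeper can avoid the target forever.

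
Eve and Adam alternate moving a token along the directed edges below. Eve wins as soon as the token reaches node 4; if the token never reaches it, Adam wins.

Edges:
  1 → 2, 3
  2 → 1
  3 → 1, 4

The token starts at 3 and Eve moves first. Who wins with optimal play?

Eve

Track states (vertex, player-to-move).
A0 = {(4,Eve), (4,Adam)}
A1: add {(3,Eve)}.
(3,Eve) ∈ A1 ⇒ Eve forces the target.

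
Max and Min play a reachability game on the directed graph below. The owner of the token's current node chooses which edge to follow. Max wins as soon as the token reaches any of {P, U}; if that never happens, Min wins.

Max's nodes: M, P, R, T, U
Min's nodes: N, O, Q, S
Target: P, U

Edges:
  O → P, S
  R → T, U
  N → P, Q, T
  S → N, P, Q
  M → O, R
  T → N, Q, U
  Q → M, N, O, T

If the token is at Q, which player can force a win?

Min

A0 = {P, U}
A1: add {R, T} — R (Max) has R→U; T (Max) has T→U.
A2: add {M} — M (Max) has M→R.
A3 = A2; e.g. N (Min) can still go to Q. Fixed point.
Q never enters the attractor, so Min can avoid the target forever.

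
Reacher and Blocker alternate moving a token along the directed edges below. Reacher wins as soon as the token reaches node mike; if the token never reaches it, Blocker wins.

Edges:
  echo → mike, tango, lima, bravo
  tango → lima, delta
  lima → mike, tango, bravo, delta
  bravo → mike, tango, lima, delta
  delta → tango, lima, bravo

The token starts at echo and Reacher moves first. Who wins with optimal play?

Track states (vertex, player-to-move).
A0 = {(mike,Reacher), (mike,Blocker)}
A1: add {(echo,Reacher), (lima,Reacher), (bravo,Reacher)}.
(echo,Reacher) ∈ A1 ⇒ Reacher forces the target.

Reacher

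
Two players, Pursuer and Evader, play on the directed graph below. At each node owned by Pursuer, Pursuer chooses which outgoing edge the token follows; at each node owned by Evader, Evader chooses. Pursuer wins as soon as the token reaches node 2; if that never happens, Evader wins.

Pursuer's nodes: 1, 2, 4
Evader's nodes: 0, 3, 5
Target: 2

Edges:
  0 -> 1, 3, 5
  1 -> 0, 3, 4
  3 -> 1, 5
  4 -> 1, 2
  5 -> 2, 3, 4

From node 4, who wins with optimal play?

A0 = {2}
A1: add {4} — 4 (Pursuer) has 4→2.
4 ∈ A1, so Pursuer can force the target.

Pursuer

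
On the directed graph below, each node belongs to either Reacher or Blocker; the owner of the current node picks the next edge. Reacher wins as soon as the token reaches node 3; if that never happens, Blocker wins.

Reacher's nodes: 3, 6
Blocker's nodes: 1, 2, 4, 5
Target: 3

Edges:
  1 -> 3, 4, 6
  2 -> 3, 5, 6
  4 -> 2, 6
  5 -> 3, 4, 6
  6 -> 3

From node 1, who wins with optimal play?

A0 = {3}
A1: add {6} — 6 (Reacher) has 6→3.
A2 = A1; e.g. 1 (Blocker) can still go to 4. Fixed point.
1 never enters the attractor, so Blocker can avoid the target forever.

Blocker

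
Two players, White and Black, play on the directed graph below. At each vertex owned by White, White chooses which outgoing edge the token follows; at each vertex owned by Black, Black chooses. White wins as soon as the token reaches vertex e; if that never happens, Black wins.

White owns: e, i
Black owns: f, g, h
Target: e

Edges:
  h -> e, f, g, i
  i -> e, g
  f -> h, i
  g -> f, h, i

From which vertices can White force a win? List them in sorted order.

A0 = {e}
A1: add {i} — i (White) has i→e.
A2 = A1; e.g. f (Black) can still go to h. Fixed point.
White's winning region = {e, i}.

e, i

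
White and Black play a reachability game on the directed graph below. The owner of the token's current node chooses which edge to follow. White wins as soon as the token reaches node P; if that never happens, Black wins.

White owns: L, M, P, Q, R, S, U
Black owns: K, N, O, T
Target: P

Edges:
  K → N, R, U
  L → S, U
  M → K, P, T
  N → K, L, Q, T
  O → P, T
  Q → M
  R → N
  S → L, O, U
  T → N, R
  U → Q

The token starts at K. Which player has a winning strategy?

Black

A0 = {P}
A1: add {M} — M (White) has M→P.
A2: add {Q} — Q (White) has Q→M.
A3: add {U} — U (White) has U→Q.
A4: add {L, S} — L (White) has L→U; S (White) has S→U.
A5 = A4; e.g. K (Black) can still go to N. Fixed point.
K never enters the attractor, so Black can avoid the target forever.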